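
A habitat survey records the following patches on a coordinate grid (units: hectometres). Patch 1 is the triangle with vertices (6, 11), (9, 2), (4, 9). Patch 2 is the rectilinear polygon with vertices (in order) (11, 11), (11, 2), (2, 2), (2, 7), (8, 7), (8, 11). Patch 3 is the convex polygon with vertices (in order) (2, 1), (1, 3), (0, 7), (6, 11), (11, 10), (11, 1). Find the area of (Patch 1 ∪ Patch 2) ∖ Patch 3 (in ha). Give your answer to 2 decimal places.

2.10

|Patch 1 ∪ Patch 2| = 64.2381.
|(Patch 1 ∪ Patch 2) ∩ Patch 3| = 62.1381.
|(Patch 1 ∪ Patch 2) ∖ Patch 3| = 64.2381 − 62.1381 = 2.10.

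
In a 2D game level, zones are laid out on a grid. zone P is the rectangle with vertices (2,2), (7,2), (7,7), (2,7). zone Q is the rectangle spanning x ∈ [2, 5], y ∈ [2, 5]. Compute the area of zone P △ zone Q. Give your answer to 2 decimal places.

16.00

|zone P∩zone Q|: x∈[2,5], y∈[2,5] → 3·3 = 9.
|zone P △ zone Q| = |zone P| + |zone Q| − 2·|zone P∩zone Q| = 25 + 9 − 18 = 16.00.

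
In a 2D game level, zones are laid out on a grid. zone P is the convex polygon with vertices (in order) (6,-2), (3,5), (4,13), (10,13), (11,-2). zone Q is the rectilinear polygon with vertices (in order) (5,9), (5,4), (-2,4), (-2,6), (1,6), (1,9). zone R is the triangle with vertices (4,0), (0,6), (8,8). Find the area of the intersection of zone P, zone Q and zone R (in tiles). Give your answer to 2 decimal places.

The intersection is the polygon with vertices (3.226,6.806), (5,7.25), (5,4), (3.429,4), (3,5).
By the shoelace formula its area is 5.59.

5.59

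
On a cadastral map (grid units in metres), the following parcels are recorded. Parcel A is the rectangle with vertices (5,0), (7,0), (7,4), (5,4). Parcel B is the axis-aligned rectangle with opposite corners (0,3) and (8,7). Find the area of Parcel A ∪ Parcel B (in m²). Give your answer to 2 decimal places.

38.00

By inclusion–exclusion:
Individual areas: |Parcel A| = 8, |Parcel B| = 32.
|Parcel A∩Parcel B|: x∈[5,7], y∈[3,4] → 2·1 = 2.
|Parcel A ∪ Parcel B| = 40 − 2 = 38.00.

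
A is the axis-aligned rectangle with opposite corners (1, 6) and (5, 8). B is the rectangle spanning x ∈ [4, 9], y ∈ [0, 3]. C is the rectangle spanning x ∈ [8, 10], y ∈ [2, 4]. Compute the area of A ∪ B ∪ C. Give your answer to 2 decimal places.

By inclusion–exclusion:
Individual areas: |A| = 8, |B| = 15, |C| = 4.
|A∩B| = 0 (no overlap).
|A∩C| = 0 (no overlap).
|B∩C|: x∈[8,9], y∈[2,3] → 1·1 = 1.
|A∩B∩C| = 0.
|A ∪ B ∪ C| = 27 − 1 + 0 = 26.00.

26.00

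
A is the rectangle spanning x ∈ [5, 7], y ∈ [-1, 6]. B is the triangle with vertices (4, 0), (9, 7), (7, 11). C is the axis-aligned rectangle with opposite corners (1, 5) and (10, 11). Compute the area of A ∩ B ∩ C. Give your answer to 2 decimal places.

The intersection is the polygon with vertices (7,5), (5.364,5), (5.636,6), (7,6).
By the shoelace formula its area is 1.50.

1.50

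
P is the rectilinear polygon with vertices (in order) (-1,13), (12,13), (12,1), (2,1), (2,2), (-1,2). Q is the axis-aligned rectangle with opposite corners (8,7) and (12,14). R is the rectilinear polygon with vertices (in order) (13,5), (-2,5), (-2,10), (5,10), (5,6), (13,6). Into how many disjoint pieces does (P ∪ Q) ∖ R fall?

(P ∪ Q) ∖ R splits into 2 disjoint pieces (area 71, area 49).

2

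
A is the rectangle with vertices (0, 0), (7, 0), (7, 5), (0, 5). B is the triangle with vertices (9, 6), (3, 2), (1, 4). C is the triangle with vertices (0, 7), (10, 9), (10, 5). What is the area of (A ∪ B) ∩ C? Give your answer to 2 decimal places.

The region (A ∪ B) ∩ C is the polygon with vertices (9,6), (8.077,5.385), (7.222,5.556).
By the shoelace formula its area is 0.34.

0.34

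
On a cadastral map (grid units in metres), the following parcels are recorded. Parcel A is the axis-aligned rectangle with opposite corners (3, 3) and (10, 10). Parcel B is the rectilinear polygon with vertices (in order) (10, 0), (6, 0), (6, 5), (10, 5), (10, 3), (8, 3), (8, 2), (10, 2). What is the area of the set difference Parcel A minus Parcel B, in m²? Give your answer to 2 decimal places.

41.00

|Parcel A| = 49, |Parcel A∩Parcel B| = 8.
|Parcel A ∖ Parcel B| = |Parcel A| − |Parcel A∩Parcel B| = 49 − 8 = 41.00.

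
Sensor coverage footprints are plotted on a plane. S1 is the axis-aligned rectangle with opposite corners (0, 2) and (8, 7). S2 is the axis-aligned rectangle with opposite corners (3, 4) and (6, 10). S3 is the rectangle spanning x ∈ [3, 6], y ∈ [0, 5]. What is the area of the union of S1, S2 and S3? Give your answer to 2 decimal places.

55.00

By inclusion–exclusion:
Individual areas: |S1| = 40, |S2| = 18, |S3| = 15.
|S1∩S2|: x∈[3,6], y∈[4,7] → 3·3 = 9.
|S1∩S3|: x∈[3,6], y∈[2,5] → 3·3 = 9.
|S2∩S3|: x∈[3,6], y∈[4,5] → 3·1 = 3.
|S1∩S2∩S3| = 3.
|S1 ∪ S2 ∪ S3| = 73 − 21 + 3 = 55.00.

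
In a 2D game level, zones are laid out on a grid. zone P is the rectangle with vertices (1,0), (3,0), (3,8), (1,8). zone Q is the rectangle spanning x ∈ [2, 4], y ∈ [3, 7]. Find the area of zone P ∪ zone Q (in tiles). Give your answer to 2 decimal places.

20.00

By inclusion–exclusion:
Individual areas: |zone P| = 16, |zone Q| = 8.
|zone P∩zone Q|: x∈[2,3], y∈[3,7] → 1·4 = 4.
|zone P ∪ zone Q| = 24 − 4 = 20.00.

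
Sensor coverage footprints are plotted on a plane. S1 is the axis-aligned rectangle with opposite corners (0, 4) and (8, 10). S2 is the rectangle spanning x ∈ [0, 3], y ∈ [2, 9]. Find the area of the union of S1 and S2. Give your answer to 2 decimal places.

By inclusion–exclusion:
Individual areas: |S1| = 48, |S2| = 21.
|S1∩S2|: x∈[0,3], y∈[4,9] → 3·5 = 15.
|S1 ∪ S2| = 69 − 15 = 54.00.

54.00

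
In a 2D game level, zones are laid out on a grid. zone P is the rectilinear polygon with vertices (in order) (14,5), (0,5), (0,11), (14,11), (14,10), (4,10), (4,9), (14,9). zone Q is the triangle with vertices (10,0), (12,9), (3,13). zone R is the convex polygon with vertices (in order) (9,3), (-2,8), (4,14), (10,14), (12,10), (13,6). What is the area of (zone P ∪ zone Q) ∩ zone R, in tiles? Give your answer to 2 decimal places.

74.78

|zone P ∪ zone Q| = 92.922.
|(zone P ∪ zone Q) ∩ zone R| = 74.78.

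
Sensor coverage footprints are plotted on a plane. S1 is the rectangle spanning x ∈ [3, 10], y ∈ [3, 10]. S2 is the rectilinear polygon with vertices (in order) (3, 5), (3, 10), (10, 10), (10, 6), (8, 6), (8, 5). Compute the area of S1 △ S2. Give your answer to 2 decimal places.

16.00

|S1| = 49, |S2| = 33, |S1∩S2| = 33.
|S1 △ S2| = |S1| + |S2| − 2·|S1∩S2| = 49 + 33 − 66 = 16.00.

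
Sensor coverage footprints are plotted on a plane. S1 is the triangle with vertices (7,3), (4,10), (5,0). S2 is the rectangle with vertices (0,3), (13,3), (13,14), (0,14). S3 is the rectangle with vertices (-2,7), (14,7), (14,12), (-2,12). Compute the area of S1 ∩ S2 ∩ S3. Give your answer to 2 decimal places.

1.48

The intersection is the polygon with vertices (5.286,7), (4.3,7), (4,10).
By the shoelace formula its area is 1.48.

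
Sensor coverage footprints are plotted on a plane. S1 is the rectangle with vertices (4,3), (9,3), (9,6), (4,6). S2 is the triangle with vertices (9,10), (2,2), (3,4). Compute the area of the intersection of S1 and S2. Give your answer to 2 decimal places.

The intersection is the polygon with vertices (5.5,6), (4,4.286), (4,5), (5,6).
By the shoelace formula its area is 0.79.

0.79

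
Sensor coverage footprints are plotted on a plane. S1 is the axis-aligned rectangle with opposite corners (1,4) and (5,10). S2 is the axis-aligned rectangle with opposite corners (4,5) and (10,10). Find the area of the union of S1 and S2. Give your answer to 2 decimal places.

By inclusion–exclusion:
Individual areas: |S1| = 24, |S2| = 30.
|S1∩S2|: x∈[4,5], y∈[5,10] → 1·5 = 5.
|S1 ∪ S2| = 54 − 5 = 49.00.

49.00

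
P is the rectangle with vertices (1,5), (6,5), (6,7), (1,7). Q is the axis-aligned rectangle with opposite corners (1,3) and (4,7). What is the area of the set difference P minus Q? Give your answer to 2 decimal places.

4.00

|P∩Q|: x∈[1,4], y∈[5,7] → 3·2 = 6.
|P| = 10.
|P ∖ Q| = |P| − |P∩Q| = 10 − 6 = 4.00.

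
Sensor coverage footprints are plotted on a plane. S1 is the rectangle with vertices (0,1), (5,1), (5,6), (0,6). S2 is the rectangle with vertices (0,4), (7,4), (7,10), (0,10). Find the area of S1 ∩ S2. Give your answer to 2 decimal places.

10.00

|S1∩S2|: x∈[0,5], y∈[4,6] → 5·2 = 10.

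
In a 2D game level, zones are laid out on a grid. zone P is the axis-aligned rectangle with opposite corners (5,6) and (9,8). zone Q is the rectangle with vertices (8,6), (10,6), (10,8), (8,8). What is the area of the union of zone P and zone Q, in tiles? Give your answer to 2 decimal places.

By inclusion–exclusion:
Individual areas: |zone P| = 8, |zone Q| = 4.
|zone P∩zone Q|: x∈[8,9], y∈[6,8] → 1·2 = 2.
|zone P ∪ zone Q| = 12 − 2 = 10.00.

10.00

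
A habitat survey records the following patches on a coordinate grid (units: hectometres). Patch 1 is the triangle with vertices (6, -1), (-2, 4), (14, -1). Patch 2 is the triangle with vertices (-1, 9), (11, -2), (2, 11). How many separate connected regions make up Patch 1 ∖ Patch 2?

2

Patch 1 ∖ Patch 2 splits into 2 disjoint pieces (area 16.0325, area 2.7183).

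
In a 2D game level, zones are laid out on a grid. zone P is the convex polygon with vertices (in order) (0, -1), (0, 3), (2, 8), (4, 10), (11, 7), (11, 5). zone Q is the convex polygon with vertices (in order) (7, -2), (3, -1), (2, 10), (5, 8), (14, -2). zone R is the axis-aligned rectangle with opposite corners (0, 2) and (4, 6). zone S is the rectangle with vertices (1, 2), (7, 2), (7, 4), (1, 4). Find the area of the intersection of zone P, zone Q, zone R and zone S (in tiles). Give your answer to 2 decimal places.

2.73

The intersection is the polygon with vertices (4,2), (2.727,2), (2.546,4), (4,4).
By the shoelace formula its area is 2.73.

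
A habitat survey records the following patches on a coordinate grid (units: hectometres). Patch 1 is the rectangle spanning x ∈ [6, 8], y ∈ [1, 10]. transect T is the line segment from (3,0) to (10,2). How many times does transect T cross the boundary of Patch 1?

The segment meets the boundary at (8,1.429), (6.5,1).

2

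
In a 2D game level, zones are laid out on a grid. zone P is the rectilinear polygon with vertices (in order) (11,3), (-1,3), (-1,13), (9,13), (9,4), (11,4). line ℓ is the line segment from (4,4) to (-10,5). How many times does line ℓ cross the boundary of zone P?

The segment meets the boundary at (-1,4.357).

1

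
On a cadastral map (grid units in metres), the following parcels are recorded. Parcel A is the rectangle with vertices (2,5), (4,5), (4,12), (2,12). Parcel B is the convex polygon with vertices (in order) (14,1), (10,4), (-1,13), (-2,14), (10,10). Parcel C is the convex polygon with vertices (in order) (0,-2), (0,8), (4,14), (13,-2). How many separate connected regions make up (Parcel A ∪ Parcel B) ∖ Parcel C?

2

(Parcel A ∪ Parcel B) ∖ Parcel C splits into 2 disjoint pieces (area 5.2282, area 27.153).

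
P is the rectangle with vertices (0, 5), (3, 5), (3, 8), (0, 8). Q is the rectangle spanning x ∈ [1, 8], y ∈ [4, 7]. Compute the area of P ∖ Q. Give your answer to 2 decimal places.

|P∩Q|: x∈[1,3], y∈[5,7] → 2·2 = 4.
|P| = 9.
|P ∖ Q| = |P| − |P∩Q| = 9 − 4 = 5.00.

5.00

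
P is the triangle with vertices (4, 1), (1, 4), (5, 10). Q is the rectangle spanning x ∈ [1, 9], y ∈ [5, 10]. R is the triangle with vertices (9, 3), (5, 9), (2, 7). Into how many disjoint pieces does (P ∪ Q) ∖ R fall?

(P ∪ Q) ∖ R is a single connected region.

1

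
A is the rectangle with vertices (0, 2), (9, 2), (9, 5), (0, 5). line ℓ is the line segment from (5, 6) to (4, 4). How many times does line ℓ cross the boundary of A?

The segment meets the boundary at (4.5,5).

1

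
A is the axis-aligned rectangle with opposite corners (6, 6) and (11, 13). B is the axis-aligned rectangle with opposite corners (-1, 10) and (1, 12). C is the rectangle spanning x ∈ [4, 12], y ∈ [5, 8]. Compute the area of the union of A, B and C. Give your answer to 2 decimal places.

By inclusion–exclusion:
Individual areas: |A| = 35, |B| = 4, |C| = 24.
|A∩B| = 0 (no overlap).
|A∩C|: x∈[6,11], y∈[6,8] → 5·2 = 10.
|B∩C| = 0 (no overlap).
|A∩B∩C| = 0.
|A ∪ B ∪ C| = 63 − 10 + 0 = 53.00.

53.00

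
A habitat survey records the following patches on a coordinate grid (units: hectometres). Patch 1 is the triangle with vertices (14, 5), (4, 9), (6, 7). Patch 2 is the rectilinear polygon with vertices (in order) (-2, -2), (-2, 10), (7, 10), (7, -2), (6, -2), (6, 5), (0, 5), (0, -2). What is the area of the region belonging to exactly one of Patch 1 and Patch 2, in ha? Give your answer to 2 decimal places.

|Patch 1| = 6, |Patch 2| = 66, |Patch 1∩Patch 2| = 2.325.
|Patch 1 △ Patch 2| = |Patch 1| + |Patch 2| − 2·|Patch 1∩Patch 2| = 6 + 66 − 4.65 = 67.35.

67.35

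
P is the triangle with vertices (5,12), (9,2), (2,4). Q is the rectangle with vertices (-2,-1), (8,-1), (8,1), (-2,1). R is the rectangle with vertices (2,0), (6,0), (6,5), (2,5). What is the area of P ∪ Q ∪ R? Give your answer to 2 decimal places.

60.90

By inclusion–exclusion:
Individual areas: |P| = 31, |Q| = 20, |R| = 20.
|P∩Q| = 0.
|P∩R| = 6.0982.
|Q∩R|: x∈[2,6], y∈[0,1] → 4·1 = 4.
|P∩Q∩R| = 0.
|P ∪ Q ∪ R| = 71 − 10.0982 + 0 = 60.90.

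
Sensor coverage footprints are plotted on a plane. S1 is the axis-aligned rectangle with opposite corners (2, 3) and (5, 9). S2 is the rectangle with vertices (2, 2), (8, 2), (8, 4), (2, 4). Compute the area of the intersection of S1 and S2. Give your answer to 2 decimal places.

|S1∩S2|: x∈[2,5], y∈[3,4] → 3·1 = 3.

3.00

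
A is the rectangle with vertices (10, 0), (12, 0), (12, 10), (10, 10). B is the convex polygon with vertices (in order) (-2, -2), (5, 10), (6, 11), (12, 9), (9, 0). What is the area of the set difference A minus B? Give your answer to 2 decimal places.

|A| = 20, |A∩B| = 6.6667.
|A ∖ B| = |A| − |A∩B| = 20 − 6.6667 = 13.33.

13.33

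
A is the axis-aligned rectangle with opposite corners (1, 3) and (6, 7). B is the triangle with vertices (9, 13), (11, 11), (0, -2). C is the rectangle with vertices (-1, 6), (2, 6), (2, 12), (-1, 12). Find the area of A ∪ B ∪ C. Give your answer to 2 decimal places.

55.65

By inclusion–exclusion:
Individual areas: |A| = 20, |B| = 24, |C| = 18.
|A∩B| = 5.3503.
|A∩C|: x∈[1,2], y∈[6,7] → 1·1 = 1.
|B∩C| = 0.
|A∩B∩C| = 0.
|A ∪ B ∪ C| = 62 − 6.3503 + 0 = 55.65.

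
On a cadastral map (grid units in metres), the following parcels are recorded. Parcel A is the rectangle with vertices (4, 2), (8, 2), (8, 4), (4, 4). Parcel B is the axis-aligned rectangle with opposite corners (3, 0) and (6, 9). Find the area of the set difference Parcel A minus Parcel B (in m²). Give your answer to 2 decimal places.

|Parcel A∩Parcel B|: x∈[4,6], y∈[2,4] → 2·2 = 4.
|Parcel A| = 8.
|Parcel A ∖ Parcel B| = |Parcel A| − |Parcel A∩Parcel B| = 8 − 4 = 4.00.

4.00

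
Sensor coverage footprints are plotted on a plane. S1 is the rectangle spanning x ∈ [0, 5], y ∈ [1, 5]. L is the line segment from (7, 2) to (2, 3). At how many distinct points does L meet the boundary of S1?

1

The segment meets the boundary at (5,2.4).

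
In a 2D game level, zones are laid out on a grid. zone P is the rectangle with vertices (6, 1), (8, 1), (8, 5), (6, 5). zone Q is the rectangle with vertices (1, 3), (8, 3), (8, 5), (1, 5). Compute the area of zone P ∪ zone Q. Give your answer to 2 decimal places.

By inclusion–exclusion:
Individual areas: |zone P| = 8, |zone Q| = 14.
|zone P∩zone Q|: x∈[6,8], y∈[3,5] → 2·2 = 4.
|zone P ∪ zone Q| = 22 − 4 = 18.00.

18.00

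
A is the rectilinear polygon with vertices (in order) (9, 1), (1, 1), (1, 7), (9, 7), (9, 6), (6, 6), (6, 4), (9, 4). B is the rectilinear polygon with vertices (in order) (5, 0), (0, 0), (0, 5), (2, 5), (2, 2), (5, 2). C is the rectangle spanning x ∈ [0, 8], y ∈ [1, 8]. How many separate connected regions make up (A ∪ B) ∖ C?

3

(A ∪ B) ∖ C splits into 3 disjoint pieces (area 5, area 1, area 3).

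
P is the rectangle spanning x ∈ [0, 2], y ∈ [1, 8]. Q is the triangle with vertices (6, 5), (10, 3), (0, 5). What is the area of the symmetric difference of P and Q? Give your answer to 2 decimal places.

|P| = 14, |Q| = 6, |P∩Q| = 0.4.
|P △ Q| = |P| + |Q| − 2·|P∩Q| = 14 + 6 − 0.8 = 19.20.

19.20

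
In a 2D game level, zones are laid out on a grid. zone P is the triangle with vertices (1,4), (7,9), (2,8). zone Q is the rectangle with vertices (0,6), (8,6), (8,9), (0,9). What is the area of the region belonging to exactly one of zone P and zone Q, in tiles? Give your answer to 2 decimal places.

|zone P| = 9.5, |zone Q| = 24, |zone P∩zone Q| = 7.6.
|zone P △ zone Q| = |zone P| + |zone Q| − 2·|zone P∩zone Q| = 9.5 + 24 − 15.2 = 18.30.

18.30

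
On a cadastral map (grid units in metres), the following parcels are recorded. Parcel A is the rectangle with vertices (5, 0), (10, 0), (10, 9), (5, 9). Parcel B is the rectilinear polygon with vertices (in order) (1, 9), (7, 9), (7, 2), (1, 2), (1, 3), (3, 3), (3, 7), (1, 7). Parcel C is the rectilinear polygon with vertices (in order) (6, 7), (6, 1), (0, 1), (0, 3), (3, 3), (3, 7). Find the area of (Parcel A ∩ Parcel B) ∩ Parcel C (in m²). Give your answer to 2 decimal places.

The region (Parcel A ∩ Parcel B) ∩ Parcel C is the polygon with vertices (5,2), (5,7), (6,7), (6,2).
By the shoelace formula its area is 5.00.

5.00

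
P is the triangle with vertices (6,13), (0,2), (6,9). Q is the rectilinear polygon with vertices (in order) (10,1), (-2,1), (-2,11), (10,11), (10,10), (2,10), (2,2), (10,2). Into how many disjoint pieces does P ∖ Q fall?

2

P ∖ Q splits into 2 disjoint pieces (area 1.0909, area 8.2121).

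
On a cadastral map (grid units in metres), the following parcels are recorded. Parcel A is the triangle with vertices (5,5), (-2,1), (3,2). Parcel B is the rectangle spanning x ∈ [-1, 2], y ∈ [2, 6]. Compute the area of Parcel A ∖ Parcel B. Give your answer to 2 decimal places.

5.05

|Parcel A| = 6.5, |Parcel A∩Parcel B| = 1.4464.
|Parcel A ∖ Parcel B| = |Parcel A| − |Parcel A∩Parcel B| = 6.5 − 1.4464 = 5.05.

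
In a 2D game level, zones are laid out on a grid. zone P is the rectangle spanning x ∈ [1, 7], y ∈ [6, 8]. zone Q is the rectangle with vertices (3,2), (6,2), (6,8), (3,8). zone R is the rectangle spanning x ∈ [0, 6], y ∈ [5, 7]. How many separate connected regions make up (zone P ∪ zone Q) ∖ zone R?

2

(zone P ∪ zone Q) ∖ zone R splits into 2 disjoint pieces (area 7, area 9).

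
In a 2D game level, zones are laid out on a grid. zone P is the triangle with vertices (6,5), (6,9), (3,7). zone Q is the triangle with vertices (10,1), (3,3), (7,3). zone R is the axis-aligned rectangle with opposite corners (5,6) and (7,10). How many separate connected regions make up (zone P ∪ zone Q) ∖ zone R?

2

(zone P ∪ zone Q) ∖ zone R splits into 2 disjoint pieces (area 3.3333, area 4).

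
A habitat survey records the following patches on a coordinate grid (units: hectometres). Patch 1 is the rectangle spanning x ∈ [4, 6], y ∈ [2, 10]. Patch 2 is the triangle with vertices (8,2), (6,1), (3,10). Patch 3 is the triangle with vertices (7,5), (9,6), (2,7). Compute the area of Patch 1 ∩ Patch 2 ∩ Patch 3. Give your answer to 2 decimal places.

The intersection is the polygon with vertices (4.1,6.7), (5.157,6.549), (5.833,5.467), (4.308,6.077).
By the shoelace formula its area is 0.93.

0.93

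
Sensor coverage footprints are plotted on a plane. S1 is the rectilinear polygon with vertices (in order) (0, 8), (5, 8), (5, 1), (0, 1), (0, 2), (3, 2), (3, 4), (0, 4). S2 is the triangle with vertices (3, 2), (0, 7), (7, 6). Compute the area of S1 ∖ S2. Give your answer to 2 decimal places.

|S1| = 29, |S1∩S2| = 12.5143.
|S1 ∖ S2| = |S1| − |S1∩S2| = 29 − 12.5143 = 16.49.

16.49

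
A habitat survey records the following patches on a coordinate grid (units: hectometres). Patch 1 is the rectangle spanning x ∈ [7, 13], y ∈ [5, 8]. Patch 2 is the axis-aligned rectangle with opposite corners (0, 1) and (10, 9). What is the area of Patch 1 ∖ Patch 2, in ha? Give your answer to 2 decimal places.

|Patch 1∩Patch 2|: x∈[7,10], y∈[5,8] → 3·3 = 9.
|Patch 1| = 18.
|Patch 1 ∖ Patch 2| = |Patch 1| − |Patch 1∩Patch 2| = 18 − 9 = 9.00.

9.00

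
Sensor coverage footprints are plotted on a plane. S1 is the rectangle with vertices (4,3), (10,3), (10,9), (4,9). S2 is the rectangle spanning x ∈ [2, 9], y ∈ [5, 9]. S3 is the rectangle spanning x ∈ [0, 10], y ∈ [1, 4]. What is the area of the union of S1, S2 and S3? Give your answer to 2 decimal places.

By inclusion–exclusion:
Individual areas: |S1| = 36, |S2| = 28, |S3| = 30.
|S1∩S2|: x∈[4,9], y∈[5,9] → 5·4 = 20.
|S1∩S3|: x∈[4,10], y∈[3,4] → 6·1 = 6.
|S2∩S3| = 0 (no overlap).
|S1∩S2∩S3| = 0.
|S1 ∪ S2 ∪ S3| = 94 − 26 + 0 = 68.00.

68.00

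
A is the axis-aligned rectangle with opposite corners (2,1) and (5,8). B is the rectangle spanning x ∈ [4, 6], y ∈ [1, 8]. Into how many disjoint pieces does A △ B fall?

A △ B splits into 2 disjoint pieces (area 7, area 14).

2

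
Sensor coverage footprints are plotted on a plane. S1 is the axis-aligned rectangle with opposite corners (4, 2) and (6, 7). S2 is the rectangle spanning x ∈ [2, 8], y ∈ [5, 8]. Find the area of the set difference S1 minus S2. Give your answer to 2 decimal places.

|S1∩S2|: x∈[4,6], y∈[5,7] → 2·2 = 4.
|S1| = 10.
|S1 ∖ S2| = |S1| − |S1∩S2| = 10 − 4 = 6.00.

6.00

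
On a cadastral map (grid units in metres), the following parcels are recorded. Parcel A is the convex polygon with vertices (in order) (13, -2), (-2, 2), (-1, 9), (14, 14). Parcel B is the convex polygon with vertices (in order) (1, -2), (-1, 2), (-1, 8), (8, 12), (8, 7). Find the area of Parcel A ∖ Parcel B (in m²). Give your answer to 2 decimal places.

|Parcel A| = 172, |Parcel A∩Parcel B| = 66.248.
|Parcel A ∖ Parcel B| = |Parcel A| − |Parcel A∩Parcel B| = 172 − 66.248 = 105.75.

105.75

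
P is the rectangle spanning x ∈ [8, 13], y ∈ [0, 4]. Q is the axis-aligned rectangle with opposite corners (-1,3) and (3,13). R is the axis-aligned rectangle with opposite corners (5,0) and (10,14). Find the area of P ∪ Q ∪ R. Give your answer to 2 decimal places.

By inclusion–exclusion:
Individual areas: |P| = 20, |Q| = 40, |R| = 70.
|P∩Q| = 0 (no overlap).
|P∩R|: x∈[8,10], y∈[0,4] → 2·4 = 8.
|Q∩R| = 0 (no overlap).
|P∩Q∩R| = 0.
|P ∪ Q ∪ R| = 130 − 8 + 0 = 122.00.

122.00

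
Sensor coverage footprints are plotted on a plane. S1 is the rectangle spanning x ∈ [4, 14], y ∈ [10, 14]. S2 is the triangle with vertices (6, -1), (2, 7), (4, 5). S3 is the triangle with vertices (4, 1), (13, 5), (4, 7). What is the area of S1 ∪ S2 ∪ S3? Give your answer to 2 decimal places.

By inclusion–exclusion:
Individual areas: |S1| = 40, |S2| = 4, |S3| = 27.
|S1∩S2| = 0.
|S1∩S3| = 0.
|S2∩S3| = 1.5044.
|S1∩S2∩S3| = 0.
|S1 ∪ S2 ∪ S3| = 71 − 1.5044 + 0 = 69.50.

69.50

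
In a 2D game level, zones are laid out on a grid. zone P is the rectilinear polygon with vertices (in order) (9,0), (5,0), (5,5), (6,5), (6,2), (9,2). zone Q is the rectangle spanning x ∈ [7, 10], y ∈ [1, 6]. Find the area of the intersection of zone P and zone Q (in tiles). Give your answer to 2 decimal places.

2.00

The intersection is the polygon with vertices (9,2), (9,1), (7,1), (7,2).
By the shoelace formula its area is 2.00.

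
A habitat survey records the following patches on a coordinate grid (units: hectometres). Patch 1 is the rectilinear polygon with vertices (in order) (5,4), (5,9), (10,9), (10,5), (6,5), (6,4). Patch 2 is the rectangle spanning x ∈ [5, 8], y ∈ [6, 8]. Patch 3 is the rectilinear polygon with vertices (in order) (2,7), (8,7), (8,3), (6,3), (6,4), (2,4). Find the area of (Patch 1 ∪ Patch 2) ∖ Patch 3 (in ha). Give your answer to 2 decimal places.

14.00

|Patch 1 ∪ Patch 2| = 21.
|(Patch 1 ∪ Patch 2) ∩ Patch 3| = 7.
|(Patch 1 ∪ Patch 2) ∖ Patch 3| = 21 − 7 = 14.00.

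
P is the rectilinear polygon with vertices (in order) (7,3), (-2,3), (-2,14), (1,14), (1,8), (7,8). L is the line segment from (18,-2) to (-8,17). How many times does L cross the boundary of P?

4

The segment meets the boundary at (-2,12.615), (1,10.423), (4.316,8), (7,6.038).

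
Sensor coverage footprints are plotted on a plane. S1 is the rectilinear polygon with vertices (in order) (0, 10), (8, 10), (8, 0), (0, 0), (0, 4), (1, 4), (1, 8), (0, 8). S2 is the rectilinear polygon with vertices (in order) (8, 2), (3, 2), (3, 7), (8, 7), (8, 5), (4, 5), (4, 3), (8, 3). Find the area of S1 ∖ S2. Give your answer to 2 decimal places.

|S1| = 76, |S1∩S2| = 17.
|S1 ∖ S2| = |S1| − |S1∩S2| = 76 − 17 = 59.00.

59.00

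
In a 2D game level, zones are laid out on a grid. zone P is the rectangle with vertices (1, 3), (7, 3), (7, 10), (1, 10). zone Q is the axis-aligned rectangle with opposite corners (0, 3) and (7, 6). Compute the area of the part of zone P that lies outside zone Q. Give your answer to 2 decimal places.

|zone P∩zone Q|: x∈[1,7], y∈[3,6] → 6·3 = 18.
|zone P| = 42.
|zone P ∖ zone Q| = |zone P| − |zone P∩zone Q| = 42 − 18 = 24.00.

24.00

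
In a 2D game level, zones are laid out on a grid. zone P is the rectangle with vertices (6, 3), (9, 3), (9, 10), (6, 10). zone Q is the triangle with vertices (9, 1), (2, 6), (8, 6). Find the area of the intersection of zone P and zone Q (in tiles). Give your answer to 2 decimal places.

6.89

The intersection is the polygon with vertices (6,6), (8,6), (8.6,3), (6.2,3), (6,3.143).
By the shoelace formula its area is 6.89.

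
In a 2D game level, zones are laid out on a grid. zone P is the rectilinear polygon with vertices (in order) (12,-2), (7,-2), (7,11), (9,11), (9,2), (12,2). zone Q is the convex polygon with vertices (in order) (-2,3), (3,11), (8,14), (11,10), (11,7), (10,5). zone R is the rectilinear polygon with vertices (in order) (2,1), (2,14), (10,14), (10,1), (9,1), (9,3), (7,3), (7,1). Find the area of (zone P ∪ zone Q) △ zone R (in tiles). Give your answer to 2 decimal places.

|zone P ∪ zone Q| = 104.8333.
|(zone P ∪ zone Q) ∩ zone R| = 67.7.
|(zone P ∪ zone Q) △ zone R| = 104.8333 + 100 − 135.4 = 69.43.

69.43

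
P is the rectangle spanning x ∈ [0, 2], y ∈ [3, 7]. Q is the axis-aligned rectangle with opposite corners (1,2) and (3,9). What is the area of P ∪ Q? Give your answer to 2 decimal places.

By inclusion–exclusion:
Individual areas: |P| = 8, |Q| = 14.
|P∩Q|: x∈[1,2], y∈[3,7] → 1·4 = 4.
|P ∪ Q| = 22 − 4 = 18.00.

18.00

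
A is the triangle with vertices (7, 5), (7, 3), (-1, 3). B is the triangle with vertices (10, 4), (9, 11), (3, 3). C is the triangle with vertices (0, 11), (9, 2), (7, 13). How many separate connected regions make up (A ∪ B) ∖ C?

2

(A ∪ B) ∖ C splits into 2 disjoint pieces (area 9.1848, area 9.1927).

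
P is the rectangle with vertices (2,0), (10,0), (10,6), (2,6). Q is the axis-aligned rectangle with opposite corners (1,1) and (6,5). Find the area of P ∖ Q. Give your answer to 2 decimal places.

|P∩Q|: x∈[2,6], y∈[1,5] → 4·4 = 16.
|P| = 48.
|P ∖ Q| = |P| − |P∩Q| = 48 − 16 = 32.00.

32.00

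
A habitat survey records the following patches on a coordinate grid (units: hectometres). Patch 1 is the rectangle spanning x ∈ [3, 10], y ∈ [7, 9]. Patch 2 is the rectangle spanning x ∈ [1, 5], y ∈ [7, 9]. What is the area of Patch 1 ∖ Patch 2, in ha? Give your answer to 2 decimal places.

|Patch 1∩Patch 2|: x∈[3,5], y∈[7,9] → 2·2 = 4.
|Patch 1| = 14.
|Patch 1 ∖ Patch 2| = |Patch 1| − |Patch 1∩Patch 2| = 14 − 4 = 10.00.

10.00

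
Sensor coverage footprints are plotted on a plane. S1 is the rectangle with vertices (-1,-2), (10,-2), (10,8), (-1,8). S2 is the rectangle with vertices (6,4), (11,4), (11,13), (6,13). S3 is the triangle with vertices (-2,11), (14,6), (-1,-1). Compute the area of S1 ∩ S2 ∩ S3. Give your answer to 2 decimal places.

The intersection is the polygon with vertices (10,4.133), (9.714,4), (6,4), (6,8), (7.6,8), (10,7.25).
By the shoelace formula its area is 15.08.

15.08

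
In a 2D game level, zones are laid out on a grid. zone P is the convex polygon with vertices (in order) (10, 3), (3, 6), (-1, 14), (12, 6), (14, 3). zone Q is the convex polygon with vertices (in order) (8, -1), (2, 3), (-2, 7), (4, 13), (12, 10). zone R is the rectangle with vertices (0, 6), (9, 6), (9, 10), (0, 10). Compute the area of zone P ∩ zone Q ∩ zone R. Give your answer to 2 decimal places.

The intersection is the polygon with vertices (1,10), (5.5,10), (9,7.846), (9,6), (3,6).
By the shoelace formula its area is 24.23.

24.23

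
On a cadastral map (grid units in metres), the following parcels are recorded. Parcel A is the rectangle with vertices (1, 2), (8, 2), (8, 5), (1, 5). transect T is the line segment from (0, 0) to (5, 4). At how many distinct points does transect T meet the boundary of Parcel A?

The segment meets the boundary at (2.5,2).

1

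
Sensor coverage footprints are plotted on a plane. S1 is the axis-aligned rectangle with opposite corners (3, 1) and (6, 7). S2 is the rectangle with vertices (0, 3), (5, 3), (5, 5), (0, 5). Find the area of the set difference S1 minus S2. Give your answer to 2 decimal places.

14.00

|S1∩S2|: x∈[3,5], y∈[3,5] → 2·2 = 4.
|S1| = 18.
|S1 ∖ S2| = |S1| − |S1∩S2| = 18 − 4 = 14.00.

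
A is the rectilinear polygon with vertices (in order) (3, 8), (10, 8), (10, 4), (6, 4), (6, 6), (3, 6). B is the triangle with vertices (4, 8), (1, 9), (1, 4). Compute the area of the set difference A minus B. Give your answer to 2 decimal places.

|A| = 22, |A∩B| = 0.6667.
|A ∖ B| = |A| − |A∩B| = 22 − 0.6667 = 21.33.

21.33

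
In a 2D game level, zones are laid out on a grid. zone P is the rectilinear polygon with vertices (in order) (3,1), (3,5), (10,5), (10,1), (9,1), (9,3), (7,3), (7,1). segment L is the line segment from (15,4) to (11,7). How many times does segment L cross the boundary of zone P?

The segment lies entirely outside zone P and never meets its boundary.

0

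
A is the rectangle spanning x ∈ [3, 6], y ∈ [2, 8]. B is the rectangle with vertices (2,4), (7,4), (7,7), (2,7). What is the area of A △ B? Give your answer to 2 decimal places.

15.00

|A∩B|: x∈[3,6], y∈[4,7] → 3·3 = 9.
|A △ B| = |A| + |B| − 2·|A∩B| = 18 + 15 − 18 = 15.00.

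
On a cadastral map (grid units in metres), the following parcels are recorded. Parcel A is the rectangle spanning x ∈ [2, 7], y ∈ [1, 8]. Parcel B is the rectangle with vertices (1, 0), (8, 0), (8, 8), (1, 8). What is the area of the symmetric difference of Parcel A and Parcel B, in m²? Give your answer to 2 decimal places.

|Parcel A∩Parcel B|: x∈[2,7], y∈[1,8] → 5·7 = 35.
|Parcel A △ Parcel B| = |Parcel A| + |Parcel B| − 2·|Parcel A∩Parcel B| = 35 + 56 − 70 = 21.00.

21.00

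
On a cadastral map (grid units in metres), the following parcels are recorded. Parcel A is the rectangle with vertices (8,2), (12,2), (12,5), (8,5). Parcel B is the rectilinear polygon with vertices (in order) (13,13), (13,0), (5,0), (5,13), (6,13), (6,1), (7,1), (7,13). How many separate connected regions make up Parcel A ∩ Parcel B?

1

Parcel A ∩ Parcel B is a single connected region.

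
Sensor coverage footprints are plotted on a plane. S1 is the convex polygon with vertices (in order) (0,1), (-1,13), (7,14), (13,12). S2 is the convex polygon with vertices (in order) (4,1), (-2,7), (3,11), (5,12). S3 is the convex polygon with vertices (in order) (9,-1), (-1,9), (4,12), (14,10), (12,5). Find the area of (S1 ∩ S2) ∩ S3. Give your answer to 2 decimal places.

The region (S1 ∩ S2) ∩ S3 is the polygon with vertices (3,11), (4.714,11.857), (4.982,11.804), (4.333,4.667), (3.792,4.208), (-0.333,8.333).
By the shoelace formula its area is 21.37.

21.37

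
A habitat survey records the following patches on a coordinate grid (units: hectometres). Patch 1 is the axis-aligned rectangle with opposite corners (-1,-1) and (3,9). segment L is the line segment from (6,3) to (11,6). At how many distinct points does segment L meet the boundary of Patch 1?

0

The segment lies entirely outside Patch 1 and never meets its boundary.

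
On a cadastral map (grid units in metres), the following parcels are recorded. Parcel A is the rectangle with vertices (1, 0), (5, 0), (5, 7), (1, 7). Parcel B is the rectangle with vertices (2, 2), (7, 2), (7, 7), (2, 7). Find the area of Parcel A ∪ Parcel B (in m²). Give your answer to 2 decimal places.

By inclusion–exclusion:
Individual areas: |Parcel A| = 28, |Parcel B| = 25.
|Parcel A∩Parcel B|: x∈[2,5], y∈[2,7] → 3·5 = 15.
|Parcel A ∪ Parcel B| = 53 − 15 = 38.00.

38.00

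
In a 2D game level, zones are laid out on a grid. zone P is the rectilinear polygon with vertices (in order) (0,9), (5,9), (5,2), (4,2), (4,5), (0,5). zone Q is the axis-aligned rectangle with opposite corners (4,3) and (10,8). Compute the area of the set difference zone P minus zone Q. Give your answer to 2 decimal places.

18.00

|zone P| = 23, |zone P∩zone Q| = 5.
|zone P ∖ zone Q| = |zone P| − |zone P∩zone Q| = 23 − 5 = 18.00.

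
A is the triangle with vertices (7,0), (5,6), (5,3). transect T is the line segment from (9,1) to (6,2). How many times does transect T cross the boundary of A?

1

The segment meets the boundary at (6.375,1.875).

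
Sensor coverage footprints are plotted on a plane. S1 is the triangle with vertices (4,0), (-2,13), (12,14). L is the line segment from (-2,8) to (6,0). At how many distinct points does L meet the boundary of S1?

The segment meets the boundary at (4.727,1.273), (2.286,3.714).

2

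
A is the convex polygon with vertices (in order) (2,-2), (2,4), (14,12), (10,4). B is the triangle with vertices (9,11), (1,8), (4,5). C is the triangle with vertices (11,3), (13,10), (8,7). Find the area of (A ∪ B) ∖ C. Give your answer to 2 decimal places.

62.21

|A ∪ B| = 72.3625.
|(A ∪ B) ∩ C| = 10.15.
|(A ∪ B) ∖ C| = 72.3625 − 10.15 = 62.21.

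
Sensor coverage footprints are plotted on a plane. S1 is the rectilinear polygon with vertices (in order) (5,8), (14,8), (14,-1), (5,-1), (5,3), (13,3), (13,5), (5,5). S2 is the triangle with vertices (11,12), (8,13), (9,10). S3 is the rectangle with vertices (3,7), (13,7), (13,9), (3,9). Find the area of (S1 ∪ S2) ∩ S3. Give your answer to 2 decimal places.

The region (S1 ∪ S2) ∩ S3 is the polygon with vertices (13,8), (13,7), (5,7), (5,8).
By the shoelace formula its area is 8.00.

8.00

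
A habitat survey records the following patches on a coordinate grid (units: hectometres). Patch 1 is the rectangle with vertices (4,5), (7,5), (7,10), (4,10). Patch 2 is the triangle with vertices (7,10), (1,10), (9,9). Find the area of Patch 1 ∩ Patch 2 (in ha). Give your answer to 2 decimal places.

The intersection is the polygon with vertices (7,9.25), (4,9.625), (4,10), (7,10).
By the shoelace formula its area is 1.69.

1.69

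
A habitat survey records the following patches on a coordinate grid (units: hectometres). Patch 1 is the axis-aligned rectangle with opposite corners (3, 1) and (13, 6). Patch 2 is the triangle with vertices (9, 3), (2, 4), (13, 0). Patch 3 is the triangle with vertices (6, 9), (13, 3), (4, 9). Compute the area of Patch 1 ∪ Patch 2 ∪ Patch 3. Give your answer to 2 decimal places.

55.32

By inclusion–exclusion:
Individual areas: |Patch 1| = 50, |Patch 2| = 8.5, |Patch 3| = 6.
|Patch 1∩Patch 2| = 7.6813.
|Patch 1∩Patch 3| = 1.5.
|Patch 2∩Patch 3| = 0.
|Patch 1∩Patch 2∩Patch 3| = 0.
|Patch 1 ∪ Patch 2 ∪ Patch 3| = 64.5 − 9.1813 + 0 = 55.32.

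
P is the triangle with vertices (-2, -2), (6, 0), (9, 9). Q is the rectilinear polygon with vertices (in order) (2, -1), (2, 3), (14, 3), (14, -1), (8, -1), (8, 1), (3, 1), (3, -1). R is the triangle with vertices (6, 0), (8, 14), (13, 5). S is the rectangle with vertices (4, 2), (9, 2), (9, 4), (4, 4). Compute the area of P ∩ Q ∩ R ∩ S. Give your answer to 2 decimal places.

0.48

The intersection is the polygon with vertices (6.667,2), (6.286,2), (6.429,3), (7,3).
By the shoelace formula its area is 0.48.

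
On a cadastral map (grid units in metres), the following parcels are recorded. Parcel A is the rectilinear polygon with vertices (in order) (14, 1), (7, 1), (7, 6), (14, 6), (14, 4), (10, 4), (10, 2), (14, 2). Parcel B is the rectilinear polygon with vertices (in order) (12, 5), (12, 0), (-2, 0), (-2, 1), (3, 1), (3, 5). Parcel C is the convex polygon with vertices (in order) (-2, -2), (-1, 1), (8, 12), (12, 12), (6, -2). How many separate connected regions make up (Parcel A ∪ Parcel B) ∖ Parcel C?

2

(Parcel A ∪ Parcel B) ∖ Parcel C splits into 2 disjoint pieces (area 29.1429, area 0.8333).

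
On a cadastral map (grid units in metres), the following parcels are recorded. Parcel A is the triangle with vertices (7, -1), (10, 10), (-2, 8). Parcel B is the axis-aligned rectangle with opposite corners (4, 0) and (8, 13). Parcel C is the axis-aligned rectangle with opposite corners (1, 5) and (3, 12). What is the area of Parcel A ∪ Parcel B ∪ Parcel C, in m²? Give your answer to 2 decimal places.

87.30

By inclusion–exclusion:
Individual areas: |Parcel A| = 63, |Parcel B| = 52, |Parcel C| = 14.
|Parcel A∩Parcel B| = 34.3636.
|Parcel A∩Parcel C| = 7.3333.
|Parcel B∩Parcel C| = 0 (no overlap).
|Parcel A∩Parcel B∩Parcel C| = 0.
|Parcel A ∪ Parcel B ∪ Parcel C| = 129 − 41.697 + 0 = 87.30.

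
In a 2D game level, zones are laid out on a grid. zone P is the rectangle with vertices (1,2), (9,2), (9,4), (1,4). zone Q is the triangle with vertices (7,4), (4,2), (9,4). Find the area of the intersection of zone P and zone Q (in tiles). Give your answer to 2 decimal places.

2.00

The intersection is the polygon with vertices (9,4), (4,2), (7,4).
By the shoelace formula its area is 2.00.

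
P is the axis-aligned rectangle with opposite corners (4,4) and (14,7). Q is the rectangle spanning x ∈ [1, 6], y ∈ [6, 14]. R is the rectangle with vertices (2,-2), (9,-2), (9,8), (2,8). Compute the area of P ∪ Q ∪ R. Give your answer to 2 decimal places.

By inclusion–exclusion:
Individual areas: |P| = 30, |Q| = 40, |R| = 70.
|P∩Q|: x∈[4,6], y∈[6,7] → 2·1 = 2.
|P∩R|: x∈[4,9], y∈[4,7] → 5·3 = 15.
|Q∩R|: x∈[2,6], y∈[6,8] → 4·2 = 8.
|P∩Q∩R| = 2.
|P ∪ Q ∪ R| = 140 − 25 + 2 = 117.00.

117.00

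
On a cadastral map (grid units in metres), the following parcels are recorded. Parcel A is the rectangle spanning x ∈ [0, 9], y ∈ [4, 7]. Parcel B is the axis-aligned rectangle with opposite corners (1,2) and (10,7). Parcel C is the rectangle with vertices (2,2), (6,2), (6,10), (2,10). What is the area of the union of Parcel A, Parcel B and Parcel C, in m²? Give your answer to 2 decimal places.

60.00

By inclusion–exclusion:
Individual areas: |Parcel A| = 27, |Parcel B| = 45, |Parcel C| = 32.
|Parcel A∩Parcel B|: x∈[1,9], y∈[4,7] → 8·3 = 24.
|Parcel A∩Parcel C|: x∈[2,6], y∈[4,7] → 4·3 = 12.
|Parcel B∩Parcel C|: x∈[2,6], y∈[2,7] → 4·5 = 20.
|Parcel A∩Parcel B∩Parcel C| = 12.
|Parcel A ∪ Parcel B ∪ Parcel C| = 104 − 56 + 12 = 60.00.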